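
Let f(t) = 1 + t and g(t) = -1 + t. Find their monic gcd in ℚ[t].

1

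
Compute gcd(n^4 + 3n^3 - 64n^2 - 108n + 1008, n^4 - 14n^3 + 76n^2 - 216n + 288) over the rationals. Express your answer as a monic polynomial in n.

n^2 - 10n + 24

Apply the Euclidean algorithm:
  n^4 + 3n^3 - 64n^2 - 108n + 1008 = (n^4 - 14n^3 + 76n^2 - 216n + 288) + (17n^3 - 140n^2 + 108n + 720)
  n^4 - 14n^3 + 76n^2 - 216n + 288 = ((1/17)n - 98/289)(17n^3 - 140n^2 + 108n + 720) + ((6408/289)n^2 - (64080/289)n + 153792/289)
  17n^3 - 140n^2 + 108n + 720 = ((4913/6408)n + 1445/1068)((6408/289)n^2 - (64080/289)n + 153792/289) + (0)
Last nonzero remainder: (6408/289)n^2 - (64080/289)n + 153792/289. Dividing through by 6408/289 gives the monic gcd n^2 - 10n + 24.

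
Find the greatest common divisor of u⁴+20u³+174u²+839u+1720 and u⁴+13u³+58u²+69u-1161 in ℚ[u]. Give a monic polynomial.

u²+7u+43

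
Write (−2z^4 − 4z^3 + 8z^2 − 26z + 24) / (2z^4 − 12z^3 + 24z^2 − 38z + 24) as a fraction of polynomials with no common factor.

By polynomial division,
  −2z^4 − 4z^3 + 8z^2 − 26z + 24 = (−1)(2z^4 − 12z^3 + 24z^2 − 38z + 24) + (−16z^3 + 32z^2 − 64z + 48)
  2z^4 − 12z^3 + 24z^2 − 38z + 24 = (−(1/8)z + 1/2)(−16z^3 + 32z^2 − 64z + 48) + (0)
Last nonzero remainder: −16z^3 + 32z^2 − 64z + 48. Dividing through by −16 gives the monic gcd z^3 − 2z^2 + 4z − 3.
Cancel z^3 − 2z^2 + 4z − 3 from numerator and denominator to get the reduced form.

(−z − 4)/(z − 4)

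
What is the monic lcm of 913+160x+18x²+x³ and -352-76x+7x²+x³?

-29216-8772x-303x²+56x³+14x⁴+x⁵

Repeated division with remainder:
  x³+18x²+160x+913 = (x³+7x²-76x-352) + (11x²+236x+1265)
  x³+7x²-76x-352 = ((1/11)x-159/121)(11x²+236x+1265) + ((14413/121)x+14413/11)
  11x²+236x+1265 = ((1331/14413)x+13915/14413)((14413/121)x+14413/11) + (0)
Last nonzero remainder: (14413/121)x+14413/11. Dividing through by 14413/121 gives the monic gcd x+11.
Then lcm(f, g) = f·g / gcd(f, g); expanding and making the result monic gives the answer.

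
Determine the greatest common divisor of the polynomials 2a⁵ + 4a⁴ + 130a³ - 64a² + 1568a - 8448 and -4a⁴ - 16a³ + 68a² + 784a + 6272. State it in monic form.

Apply the Euclidean algorithm:
  2a⁵ + 4a⁴ + 130a³ - 64a² + 1568a - 8448 = (-(1/2)a + 1)(-4a⁴ - 16a³ + 68a² + 784a + 6272) + (180a³ + 260a² + 3920a - 14720)
  -4a⁴ - 16a³ + 68a² + 784a + 6272 = (-(1/45)a - 23/405)(180a³ + 260a² + 3920a - 14720) + ((13760/81)a² + (55040/81)a + 440320/81)
  180a³ + 260a² + 3920a - 14720 = ((729/688)a - 1863/688)((13760/81)a² + (55040/81)a + 440320/81) + (0)
Last nonzero remainder: (13760/81)a² + (55040/81)a + 440320/81. Dividing through by 13760/81 gives the monic gcd a² + 4a + 32.

a² + 4a + 32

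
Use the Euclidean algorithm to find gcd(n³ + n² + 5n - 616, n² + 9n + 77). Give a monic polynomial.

Apply the Euclidean algorithm:
  n³ + n² + 5n - 616 = (n - 8)(n² + 9n + 77) + (0)
The last nonzero remainder n² + 9n + 77 is already monic.

n² + 9n + 77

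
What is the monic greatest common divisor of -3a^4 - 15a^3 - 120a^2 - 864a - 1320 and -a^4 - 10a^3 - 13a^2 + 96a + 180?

Euclidean algorithm in ℚ[a]:
  -3a^4 - 15a^3 - 120a^2 - 864a - 1320 = (3)(-a^4 - 10a^3 - 13a^2 + 96a + 180) + (15a^3 - 81a^2 - 1152a - 1860)
  -a^4 - 10a^3 - 13a^2 + 96a + 180 = (-(1/15)a - 77/75)(15a^3 - 81a^2 - 1152a - 1860) + (-(4324/25)a^2 - (30268/25)a - 8648/5)
  15a^3 - 81a^2 - 1152a - 1860 = (-(375/4324)a + 2325/2162)(-(4324/25)a^2 - (30268/25)a - 8648/5) + (0)
Last nonzero remainder: -(4324/25)a^2 - (30268/25)a - 8648/5. Dividing through by -4324/25 gives the monic gcd a^2 + 7a + 10.

a^2 + 7a + 10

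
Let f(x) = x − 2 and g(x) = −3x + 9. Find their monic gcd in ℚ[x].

1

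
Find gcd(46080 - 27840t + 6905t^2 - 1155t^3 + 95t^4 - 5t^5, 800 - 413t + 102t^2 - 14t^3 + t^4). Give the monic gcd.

32 - 5t + t^2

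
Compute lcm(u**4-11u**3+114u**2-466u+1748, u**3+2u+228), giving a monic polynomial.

u**5-5u**4+48u**3+218u**2-1048u+10488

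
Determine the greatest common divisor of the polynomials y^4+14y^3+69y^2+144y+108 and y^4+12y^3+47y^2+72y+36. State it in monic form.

y^3+11y^2+36y+36

Euclidean algorithm in ℚ[y]:
  y^4+14y^3+69y^2+144y+108 = (y^4+12y^3+47y^2+72y+36) + (2y^3+22y^2+72y+72)
  y^4+12y^3+47y^2+72y+36 = ((1/2)y+1/2)(2y^3+22y^2+72y+72) + (0)
Last nonzero remainder: 2y^3+22y^2+72y+72. Dividing through by 2 gives the monic gcd y^3+11y^2+36y+36.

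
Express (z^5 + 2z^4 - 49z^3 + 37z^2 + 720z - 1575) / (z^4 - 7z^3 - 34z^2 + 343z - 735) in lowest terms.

Euclidean algorithm in ℚ[z]:
  z^5 + 2z^4 - 49z^3 + 37z^2 + 720z - 1575 = (z + 9)(z^4 - 7z^3 - 34z^2 + 343z - 735) + (48z^3 - 1632z + 5040)
  z^4 - 7z^3 - 34z^2 + 343z - 735 = ((1/48)z - 7/48)(48z^3 - 1632z + 5040) + (0)
Last nonzero remainder: 48z^3 - 1632z + 5040. Dividing through by 48 gives the monic gcd z^3 - 34z + 105.
Cancel z^3 - 34z + 105 from numerator and denominator to get the reduced form.

(z^2 + 2z - 15)/(z - 7)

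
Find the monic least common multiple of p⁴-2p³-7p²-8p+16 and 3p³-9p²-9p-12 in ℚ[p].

Apply the Euclidean algorithm:
  p⁴-2p³-7p²-8p+16 = ((1/3)p+1/3)(3p³-9p²-9p-12) + (-p²-p+20)
  3p³-9p²-9p-12 = (-3p+12)(-p²-p+20) + (63p-252)
  -p²-p+20 = (-(1/63)p-5/63)(63p-252) + (0)
Last nonzero remainder: 63p-252. Dividing through by 63 gives the monic gcd p-4.
Then lcm(f, g) = f·g / gcd(f, g); expanding and making the result monic gives the answer.

p⁶-p⁵-8p⁴-17p³+p²+8p+16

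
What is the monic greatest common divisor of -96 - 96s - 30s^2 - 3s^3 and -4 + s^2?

2 + s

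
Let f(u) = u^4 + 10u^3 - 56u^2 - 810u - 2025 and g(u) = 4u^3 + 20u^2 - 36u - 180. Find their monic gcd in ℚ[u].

u + 5

Euclidean algorithm in ℚ[u]:
  u^4 + 10u^3 - 56u^2 - 810u - 2025 = ((1/4)u + 5/4)(4u^3 + 20u^2 - 36u - 180) + (-72u^2 - 720u - 1800)
  4u^3 + 20u^2 - 36u - 180 = (-(1/18)u + 5/18)(-72u^2 - 720u - 1800) + (64u + 320)
  -72u^2 - 720u - 1800 = (-(9/8)u - 45/8)(64u + 320) + (0)
Last nonzero remainder: 64u + 320. Dividing through by 64 gives the monic gcd u + 5.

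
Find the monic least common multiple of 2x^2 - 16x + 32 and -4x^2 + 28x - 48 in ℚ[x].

x^3 - 11x^2 + 40x - 48

Euclidean algorithm in ℚ[x]:
  2x^2 - 16x + 32 = (-1/2)(-4x^2 + 28x - 48) + (-2x + 8)
  -4x^2 + 28x - 48 = (2x - 6)(-2x + 8) + (0)
Last nonzero remainder: -2x + 8. Dividing through by -2 gives the monic gcd x - 4.
Then lcm(f, g) = f·g / gcd(f, g); expanding and making the result monic gives the answer.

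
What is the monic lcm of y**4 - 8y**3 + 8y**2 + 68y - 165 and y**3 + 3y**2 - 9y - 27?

y**6 - 8y**5 - y**4 + 140y**3 - 237y**2 - 612y + 1485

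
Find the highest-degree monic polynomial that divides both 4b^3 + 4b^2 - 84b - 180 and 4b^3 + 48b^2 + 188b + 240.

b + 3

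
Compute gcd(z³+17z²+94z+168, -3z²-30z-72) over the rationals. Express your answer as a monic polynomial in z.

z²+10z+24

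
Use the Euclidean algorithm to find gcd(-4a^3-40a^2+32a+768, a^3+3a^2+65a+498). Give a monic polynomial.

a+6

Euclidean algorithm in ℚ[a]:
  -4a^3-40a^2+32a+768 = (-4)(a^3+3a^2+65a+498) + (-28a^2+292a+2760)
  a^3+3a^2+65a+498 = (-(1/28)a-47/98)(-28a^2+292a+2760) + ((14877/49)a+89262/49)
  -28a^2+292a+2760 = (-(1372/14877)a+22540/14877)((14877/49)a+89262/49) + (0)
Last nonzero remainder: (14877/49)a+89262/49. Dividing through by 14877/49 gives the monic gcd a+6.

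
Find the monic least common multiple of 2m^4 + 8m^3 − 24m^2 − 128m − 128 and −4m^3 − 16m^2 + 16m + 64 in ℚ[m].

Euclidean algorithm in ℚ[m]:
  2m^4 + 8m^3 − 24m^2 − 128m − 128 = (−(1/2)m)(−4m^3 − 16m^2 + 16m + 64) + (−16m^2 − 96m − 128)
  −4m^3 − 16m^2 + 16m + 64 = ((1/4)m − 1/2)(−16m^2 − 96m − 128) + (0)
Last nonzero remainder: −16m^2 − 96m − 128. Dividing through by −16 gives the monic gcd m^2 + 6m + 8.
Then lcm(f, g) = f·g / gcd(f, g); expanding and making the result monic gives the answer.

m^5 + 2m^4 − 20m^3 − 40m^2 + 64m + 128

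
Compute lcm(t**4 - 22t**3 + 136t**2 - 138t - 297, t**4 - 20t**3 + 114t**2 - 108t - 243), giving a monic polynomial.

t**5 - 31t**4 + 334t**3 - 1362t**2 + 945t + 2673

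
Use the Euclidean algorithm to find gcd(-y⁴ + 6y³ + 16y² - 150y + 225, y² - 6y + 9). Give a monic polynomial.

Euclidean algorithm in ℚ[y]:
  -y⁴ + 6y³ + 16y² - 150y + 225 = (-y² + 25)(y² - 6y + 9) + (0)
The last nonzero remainder y² - 6y + 9 is already monic.

y² - 6y + 9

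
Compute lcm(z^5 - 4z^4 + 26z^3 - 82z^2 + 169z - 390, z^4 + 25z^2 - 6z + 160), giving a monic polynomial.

z^7 - 3z^6 + 38z^5 - 120z^4 + 503z^3 - 1533z^2 + 2314z - 6240

Repeated division with remainder:
  z^5 - 4z^4 + 26z^3 - 82z^2 + 169z - 390 = (z - 4)(z^4 + 25z^2 - 6z + 160) + (z^3 + 24z^2 - 15z + 250)
  z^4 + 25z^2 - 6z + 160 = (z - 24)(z^3 + 24z^2 - 15z + 250) + (616z^2 - 616z + 6160)
  z^3 + 24z^2 - 15z + 250 = ((1/616)z + 25/616)(616z^2 - 616z + 6160) + (0)
Last nonzero remainder: 616z^2 - 616z + 6160. Dividing through by 616 gives the monic gcd z^2 - z + 10.
Then lcm(f, g) = f·g / gcd(f, g); expanding and making the result monic gives the answer.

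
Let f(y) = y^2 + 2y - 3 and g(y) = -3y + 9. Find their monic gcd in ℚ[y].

1

By polynomial division,
  y^2 + 2y - 3 = (-(1/3)y - 5/3)(-3y + 9) + (12)
  -3y + 9 = (-(1/4)y + 3/4)(12) + (0)
The last nonzero remainder is the constant 12, so the polynomials are coprime and gcd = 1.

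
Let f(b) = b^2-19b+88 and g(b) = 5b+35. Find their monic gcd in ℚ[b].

1

By polynomial division,
  b^2-19b+88 = ((1/5)b-26/5)(5b+35) + (270)
  5b+35 = ((1/54)b+7/54)(270) + (0)
The last nonzero remainder is the constant 270, so the polynomials are coprime and gcd = 1.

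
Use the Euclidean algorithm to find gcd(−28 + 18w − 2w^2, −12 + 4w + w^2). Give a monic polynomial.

−2 + w

Euclidean algorithm in ℚ[w]:
  −2w^2 + 18w − 28 = (−2)(w^2 + 4w − 12) + (26w − 52)
  w^2 + 4w − 12 = ((1/26)w + 3/13)(26w − 52) + (0)
Last nonzero remainder: 26w − 52. Dividing through by 26 gives the monic gcd w − 2.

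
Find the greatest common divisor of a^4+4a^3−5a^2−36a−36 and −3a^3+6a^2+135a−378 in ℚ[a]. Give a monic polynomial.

a−3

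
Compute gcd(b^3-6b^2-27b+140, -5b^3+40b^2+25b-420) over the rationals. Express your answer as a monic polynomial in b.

b^2-11b+28

By polynomial division,
  b^3-6b^2-27b+140 = (-1/5)(-5b^3+40b^2+25b-420) + (2b^2-22b+56)
  -5b^3+40b^2+25b-420 = (-(5/2)b-15/2)(2b^2-22b+56) + (0)
Last nonzero remainder: 2b^2-22b+56. Dividing through by 2 gives the monic gcd b^2-11b+28.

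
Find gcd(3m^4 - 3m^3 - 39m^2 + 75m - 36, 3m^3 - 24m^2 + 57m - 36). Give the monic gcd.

Repeated division with remainder:
  3m^4 - 3m^3 - 39m^2 + 75m - 36 = (m + 7)(3m^3 - 24m^2 + 57m - 36) + (72m^2 - 288m + 216)
  3m^3 - 24m^2 + 57m - 36 = ((1/24)m - 1/6)(72m^2 - 288m + 216) + (0)
Last nonzero remainder: 72m^2 - 288m + 216. Dividing through by 72 gives the monic gcd m^2 - 4m + 3.

m^2 - 4m + 3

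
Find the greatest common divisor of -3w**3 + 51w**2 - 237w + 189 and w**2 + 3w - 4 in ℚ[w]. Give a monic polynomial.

w - 1

Repeated division with remainder:
  -3w**3 + 51w**2 - 237w + 189 = (-3w + 60)(w**2 + 3w - 4) + (-429w + 429)
  w**2 + 3w - 4 = (-(1/429)w - 4/429)(-429w + 429) + (0)
Last nonzero remainder: -429w + 429. Dividing through by -429 gives the monic gcd w - 1.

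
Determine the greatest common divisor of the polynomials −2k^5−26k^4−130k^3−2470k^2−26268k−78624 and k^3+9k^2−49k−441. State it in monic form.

By polynomial division,
  −2k^5−26k^4−130k^3−2470k^2−26268k−78624 = (−2k^2−8k−156)(k^3+9k^2−49k−441) + (−2340k^2−37440k−147420)
  k^3+9k^2−49k−441 = (−(1/2340)k+7/2340)(−2340k^2−37440k−147420) + (0)
Last nonzero remainder: −2340k^2−37440k−147420. Dividing through by −2340 gives the monic gcd k^2+16k+63.

k^2+16k+63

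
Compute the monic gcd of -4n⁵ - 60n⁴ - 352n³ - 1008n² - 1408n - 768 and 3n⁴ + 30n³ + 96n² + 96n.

n³ + 10n² + 32n + 32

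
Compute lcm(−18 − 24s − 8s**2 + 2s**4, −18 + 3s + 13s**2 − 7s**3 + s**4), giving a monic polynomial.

Euclidean algorithm in ℚ[s]:
  2s**4 − 8s**2 − 24s − 18 = (2)(s**4 − 7s**3 + 13s**2 + 3s − 18) + (14s**3 − 34s**2 − 30s + 18)
  s**4 − 7s**3 + 13s**2 + 3s − 18 = ((1/14)s − 16/49)(14s**3 − 34s**2 − 30s + 18) + ((198/49)s**2 − (396/49)s − 594/49)
  14s**3 − 34s**2 − 30s + 18 = ((343/99)s − 49/33)((198/49)s**2 − (396/49)s − 594/49) + (0)
Last nonzero remainder: (198/49)s**2 − (396/49)s − 594/49. Dividing through by 198/49 gives the monic gcd s**2 − 2s − 3.
Then lcm(f, g) = f·g / gcd(f, g); expanding and making the result monic gives the answer.

−54 − 27s + 27s**2 + 8s**3 + 2s**4 − 5s**5 + s**6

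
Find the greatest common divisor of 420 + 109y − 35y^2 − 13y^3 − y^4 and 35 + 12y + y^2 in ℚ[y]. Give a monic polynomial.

35 + 12y + y^2

By polynomial division,
  −y^4 − 13y^3 − 35y^2 + 109y + 420 = (−y^2 − y + 12)(y^2 + 12y + 35) + (0)
The last nonzero remainder y^2 + 12y + 35 is already monic.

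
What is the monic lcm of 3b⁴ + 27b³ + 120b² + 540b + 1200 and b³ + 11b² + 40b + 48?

b⁶ + 16b⁵ + 115b⁴ + 568b³ + 2140b² + 4960b + 4800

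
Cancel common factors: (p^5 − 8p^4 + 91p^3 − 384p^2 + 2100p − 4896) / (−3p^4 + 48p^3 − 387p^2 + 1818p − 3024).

(−p^2 − p − 34)/(3p − 21)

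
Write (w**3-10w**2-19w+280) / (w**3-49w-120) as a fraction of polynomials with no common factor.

Apply the Euclidean algorithm:
  w**3-10w**2-19w+280 = (w**3-49w-120) + (-10w**2+30w+400)
  w**3-49w-120 = (-(1/10)w-3/10)(-10w**2+30w+400) + (0)
Last nonzero remainder: -10w**2+30w+400. Dividing through by -10 gives the monic gcd w**2-3w-40.
Cancel w**2-3w-40 from numerator and denominator to get the reduced form.

(w-7)/(w+3)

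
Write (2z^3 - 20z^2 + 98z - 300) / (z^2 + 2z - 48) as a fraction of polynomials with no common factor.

By polynomial division,
  2z^3 - 20z^2 + 98z - 300 = (2z - 24)(z^2 + 2z - 48) + (242z - 1452)
  z^2 + 2z - 48 = ((1/242)z + 4/121)(242z - 1452) + (0)
Last nonzero remainder: 242z - 1452. Dividing through by 242 gives the monic gcd z - 6.
Cancel z - 6 from numerator and denominator to get the reduced form.

(2z^2 - 8z + 50)/(z + 8)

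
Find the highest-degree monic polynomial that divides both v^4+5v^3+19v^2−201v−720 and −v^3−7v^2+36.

v+3

Euclidean algorithm in ℚ[v]:
  v^4+5v^3+19v^2−201v−720 = (−v+2)(−v^3−7v^2+36) + (33v^2−165v−792)
  −v^3−7v^2+36 = (−(1/33)v−4/11)(33v^2−165v−792) + (−84v−252)
  33v^2−165v−792 = (−(11/28)v+22/7)(−84v−252) + (0)
Last nonzero remainder: −84v−252. Dividing through by −84 gives the monic gcd v+3.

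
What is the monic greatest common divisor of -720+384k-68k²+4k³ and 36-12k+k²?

36-12k+k²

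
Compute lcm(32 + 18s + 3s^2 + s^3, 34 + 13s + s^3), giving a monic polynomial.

544 + 242s + 47s^2 + 29s^3 + s^4 + s^5

Euclidean algorithm in ℚ[s]:
  s^3 + 3s^2 + 18s + 32 = (s^3 + 13s + 34) + (3s^2 + 5s − 2)
  s^3 + 13s + 34 = ((1/3)s − 5/9)(3s^2 + 5s − 2) + ((148/9)s + 296/9)
  3s^2 + 5s − 2 = ((27/148)s − 9/148)((148/9)s + 296/9) + (0)
Last nonzero remainder: (148/9)s + 296/9. Dividing through by 148/9 gives the monic gcd s + 2.
Then lcm(f, g) = f·g / gcd(f, g); expanding and making the result monic gives the answer.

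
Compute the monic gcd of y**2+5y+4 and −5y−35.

1

Apply the Euclidean algorithm:
  y**2+5y+4 = (−(1/5)y+2/5)(−5y−35) + (18)
  −5y−35 = (−(5/18)y−35/18)(18) + (0)
The last nonzero remainder is the constant 18, so the polynomials are coprime and gcd = 1.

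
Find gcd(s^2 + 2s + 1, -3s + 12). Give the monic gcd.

1

Euclidean algorithm in ℚ[s]:
  s^2 + 2s + 1 = (-(1/3)s - 2)(-3s + 12) + (25)
  -3s + 12 = (-(3/25)s + 12/25)(25) + (0)
The last nonzero remainder is the constant 25, so the polynomials are coprime and gcd = 1.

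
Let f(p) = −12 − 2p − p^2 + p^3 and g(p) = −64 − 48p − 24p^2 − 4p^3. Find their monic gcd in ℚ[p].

4 + 2p + p^2

By polynomial division,
  p^3 − p^2 − 2p − 12 = (−1/4)(−4p^3 − 24p^2 − 48p − 64) + (−7p^2 − 14p − 28)
  −4p^3 − 24p^2 − 48p − 64 = ((4/7)p + 16/7)(−7p^2 − 14p − 28) + (0)
Last nonzero remainder: −7p^2 − 14p − 28. Dividing through by −7 gives the monic gcd p^2 + 2p + 4.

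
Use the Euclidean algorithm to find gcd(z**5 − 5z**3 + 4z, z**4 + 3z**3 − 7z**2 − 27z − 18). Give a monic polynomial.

By polynomial division,
  z**5 − 5z**3 + 4z = (z − 3)(z**4 + 3z**3 − 7z**2 − 27z − 18) + (11z**3 + 6z**2 − 59z − 54)
  z**4 + 3z**3 − 7z**2 − 27z − 18 = ((1/11)z + 27/121)(11z**3 + 6z**2 − 59z − 54) + (−(360/121)z**2 − (1080/121)z − 720/121)
  11z**3 + 6z**2 − 59z − 54 = (−(1331/360)z + 363/40)(−(360/121)z**2 − (1080/121)z − 720/121) + (0)
Last nonzero remainder: −(360/121)z**2 − (1080/121)z − 720/121. Dividing through by −360/121 gives the monic gcd z**2 + 3z + 2.

z**2 + 3z + 2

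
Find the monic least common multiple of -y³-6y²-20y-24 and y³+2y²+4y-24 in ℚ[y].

y⁴+4y³+8y²-16y-48

Repeated division with remainder:
  -y³-6y²-20y-24 = (-1)(y³+2y²+4y-24) + (-4y²-16y-48)
  y³+2y²+4y-24 = (-(1/4)y+1/2)(-4y²-16y-48) + (0)
Last nonzero remainder: -4y²-16y-48. Dividing through by -4 gives the monic gcd y²+4y+12.
Then lcm(f, g) = f·g / gcd(f, g); expanding and making the result monic gives the answer.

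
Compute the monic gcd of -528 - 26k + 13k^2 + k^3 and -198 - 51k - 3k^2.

Repeated division with remainder:
  k^3 + 13k^2 - 26k - 528 = (-(1/3)k + 4/3)(-3k^2 - 51k - 198) + (-24k - 264)
  -3k^2 - 51k - 198 = ((1/8)k + 3/4)(-24k - 264) + (0)
Last nonzero remainder: -24k - 264. Dividing through by -24 gives the monic gcd k + 11.

11 + k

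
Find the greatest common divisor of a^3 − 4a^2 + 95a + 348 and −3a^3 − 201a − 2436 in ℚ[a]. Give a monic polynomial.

a^2 − 7a + 116

Apply the Euclidean algorithm:
  a^3 − 4a^2 + 95a + 348 = (−1/3)(−3a^3 − 201a − 2436) + (−4a^2 + 28a − 464)
  −3a^3 − 201a − 2436 = ((3/4)a + 21/4)(−4a^2 + 28a − 464) + (0)
Last nonzero remainder: −4a^2 + 28a − 464. Dividing through by −4 gives the monic gcd a^2 − 7a + 116.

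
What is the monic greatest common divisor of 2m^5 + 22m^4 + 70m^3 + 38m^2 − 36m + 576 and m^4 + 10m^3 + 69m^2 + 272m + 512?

Repeated division with remainder:
  2m^5 + 22m^4 + 70m^3 + 38m^2 − 36m + 576 = (2m + 2)(m^4 + 10m^3 + 69m^2 + 272m + 512) + (−88m^3 − 644m^2 − 1604m − 448)
  m^4 + 10m^3 + 69m^2 + 272m + 512 = (−(1/88)m − 59/1936)(−88m^3 − 644m^2 − 1604m − 448) + ((15075/484)m^2 + (105525/484)m + 60300/121)
  −88m^3 − 644m^2 − 1604m − 448 = (−(42592/15075)m − 13552/15075)((15075/484)m^2 + (105525/484)m + 60300/121) + (0)
Last nonzero remainder: (15075/484)m^2 + (105525/484)m + 60300/121. Dividing through by 15075/484 gives the monic gcd m^2 + 7m + 16.

m^2 + 7m + 16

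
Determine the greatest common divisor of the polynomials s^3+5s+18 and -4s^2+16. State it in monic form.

Euclidean algorithm in ℚ[s]:
  s^3+5s+18 = (-(1/4)s)(-4s^2+16) + (9s+18)
  -4s^2+16 = (-(4/9)s+8/9)(9s+18) + (0)
Last nonzero remainder: 9s+18. Dividing through by 9 gives the monic gcd s+2.

s+2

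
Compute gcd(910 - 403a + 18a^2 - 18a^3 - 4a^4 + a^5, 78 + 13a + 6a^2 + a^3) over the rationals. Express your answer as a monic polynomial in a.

13 + a^2

Apply the Euclidean algorithm:
  a^5 - 4a^4 - 18a^3 + 18a^2 - 403a + 910 = (a^2 - 10a + 29)(a^3 + 6a^2 + 13a + 78) + (-104a^2 - 1352)
  a^3 + 6a^2 + 13a + 78 = (-(1/104)a - 3/52)(-104a^2 - 1352) + (0)
Last nonzero remainder: -104a^2 - 1352. Dividing through by -104 gives the monic gcd a^2 + 13.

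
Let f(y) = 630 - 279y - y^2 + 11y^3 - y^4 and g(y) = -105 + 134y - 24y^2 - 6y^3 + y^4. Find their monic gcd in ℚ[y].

105 - 29y - 5y^2 + y^3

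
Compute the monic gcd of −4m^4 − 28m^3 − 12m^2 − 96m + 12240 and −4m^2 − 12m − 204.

m^2 + 3m + 51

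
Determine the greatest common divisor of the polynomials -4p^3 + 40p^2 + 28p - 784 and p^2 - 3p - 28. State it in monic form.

p^2 - 3p - 28

Euclidean algorithm in ℚ[p]:
  -4p^3 + 40p^2 + 28p - 784 = (-4p + 28)(p^2 - 3p - 28) + (0)
The last nonzero remainder p^2 - 3p - 28 is already monic.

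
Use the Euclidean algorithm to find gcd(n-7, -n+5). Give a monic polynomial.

Apply the Euclidean algorithm:
  n-7 = (-1)(-n+5) + (-2)
  -n+5 = ((1/2)n-5/2)(-2) + (0)
The last nonzero remainder is the constant -2, so the polynomials are coprime and gcd = 1.

1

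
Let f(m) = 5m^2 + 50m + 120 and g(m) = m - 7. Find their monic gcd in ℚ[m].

1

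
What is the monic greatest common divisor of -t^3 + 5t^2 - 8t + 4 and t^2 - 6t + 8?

Euclidean algorithm in ℚ[t]:
  -t^3 + 5t^2 - 8t + 4 = (-t - 1)(t^2 - 6t + 8) + (-6t + 12)
  t^2 - 6t + 8 = (-(1/6)t + 2/3)(-6t + 12) + (0)
Last nonzero remainder: -6t + 12. Dividing through by -6 gives the monic gcd t - 2.

t - 2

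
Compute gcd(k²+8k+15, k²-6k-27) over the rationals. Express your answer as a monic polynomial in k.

Repeated division with remainder:
  k²+8k+15 = (k²-6k-27) + (14k+42)
  k²-6k-27 = ((1/14)k-9/14)(14k+42) + (0)
Last nonzero remainder: 14k+42. Dividing through by 14 gives the monic gcd k+3.

k+3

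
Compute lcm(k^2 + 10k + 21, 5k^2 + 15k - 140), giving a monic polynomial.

k^3 + 6k^2 - 19k - 84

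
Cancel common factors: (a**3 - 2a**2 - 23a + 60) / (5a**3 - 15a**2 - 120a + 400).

(a - 3)/(5a - 20)

Apply the Euclidean algorithm:
  a**3 - 2a**2 - 23a + 60 = (1/5)(5a**3 - 15a**2 - 120a + 400) + (a**2 + a - 20)
  5a**3 - 15a**2 - 120a + 400 = (5a - 20)(a**2 + a - 20) + (0)
The last nonzero remainder a**2 + a - 20 is already monic.
Cancel a**2 + a - 20 from numerator and denominator to get the reduced form.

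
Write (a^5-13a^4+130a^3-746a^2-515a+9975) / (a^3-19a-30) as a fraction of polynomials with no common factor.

(a^3-11a^2+123a-665)/(a+2)

Euclidean algorithm in ℚ[a]:
  a^5-13a^4+130a^3-746a^2-515a+9975 = (a^2-13a+149)(a^3-19a-30) + (-963a^2+1926a+14445)
  a^3-19a-30 = (-(1/963)a-2/963)(-963a^2+1926a+14445) + (0)
Last nonzero remainder: -963a^2+1926a+14445. Dividing through by -963 gives the monic gcd a^2-2a-15.
Cancel a^2-2a-15 from numerator and denominator to get the reduced form.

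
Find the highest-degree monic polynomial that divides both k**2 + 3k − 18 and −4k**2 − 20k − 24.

1

Repeated division with remainder:
  k**2 + 3k − 18 = (−1/4)(−4k**2 − 20k − 24) + (−2k − 24)
  −4k**2 − 20k − 24 = (2k − 14)(−2k − 24) + (−360)
  −2k − 24 = ((1/180)k + 1/15)(−360) + (0)
The last nonzero remainder is the constant −360, so the polynomials are coprime and gcd = 1.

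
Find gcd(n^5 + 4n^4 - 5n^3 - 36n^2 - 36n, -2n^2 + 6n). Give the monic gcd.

n^2 - 3n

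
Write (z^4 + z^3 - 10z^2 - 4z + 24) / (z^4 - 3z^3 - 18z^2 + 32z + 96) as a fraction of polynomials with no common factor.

(z^2 - 4z + 4)/(z^2 - 8z + 16)

By polynomial division,
  z^4 + z^3 - 10z^2 - 4z + 24 = (z^4 - 3z^3 - 18z^2 + 32z + 96) + (4z^3 + 8z^2 - 36z - 72)
  z^4 - 3z^3 - 18z^2 + 32z + 96 = ((1/4)z - 5/4)(4z^3 + 8z^2 - 36z - 72) + (z^2 + 5z + 6)
  4z^3 + 8z^2 - 36z - 72 = (4z - 12)(z^2 + 5z + 6) + (0)
The last nonzero remainder z^2 + 5z + 6 is already monic.
Cancel z^2 + 5z + 6 from numerator and denominator to get the reduced form.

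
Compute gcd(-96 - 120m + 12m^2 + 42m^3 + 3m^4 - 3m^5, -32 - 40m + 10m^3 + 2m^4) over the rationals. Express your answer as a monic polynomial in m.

Repeated division with remainder:
  -3m^5 + 3m^4 + 42m^3 + 12m^2 - 120m - 96 = (-(3/2)m + 9)(2m^4 + 10m^3 - 40m - 32) + (-48m^3 - 48m^2 + 192m + 192)
  2m^4 + 10m^3 - 40m - 32 = (-(1/24)m - 1/6)(-48m^3 - 48m^2 + 192m + 192) + (0)
Last nonzero remainder: -48m^3 - 48m^2 + 192m + 192. Dividing through by -48 gives the monic gcd m^3 + m^2 - 4m - 4.

-4 - 4m + m^2 + m^3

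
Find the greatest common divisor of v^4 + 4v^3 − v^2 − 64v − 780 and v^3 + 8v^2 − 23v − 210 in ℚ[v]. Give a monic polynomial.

Repeated division with remainder:
  v^4 + 4v^3 − v^2 − 64v − 780 = (v − 4)(v^3 + 8v^2 − 23v − 210) + (54v^2 + 54v − 1620)
  v^3 + 8v^2 − 23v − 210 = ((1/54)v + 7/54)(54v^2 + 54v − 1620) + (0)
Last nonzero remainder: 54v^2 + 54v − 1620. Dividing through by 54 gives the monic gcd v^2 + v − 30.

v^2 + v − 30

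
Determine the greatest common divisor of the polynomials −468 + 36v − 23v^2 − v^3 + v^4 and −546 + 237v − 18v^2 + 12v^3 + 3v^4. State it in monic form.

By polynomial division,
  v^4 − v^3 − 23v^2 + 36v − 468 = (1/3)(3v^4 + 12v^3 − 18v^2 + 237v − 546) + (−5v^3 − 17v^2 − 43v − 286)
  3v^4 + 12v^3 − 18v^2 + 237v − 546 = (−(3/5)v − 9/25)(−5v^3 − 17v^2 − 43v − 286) + (−(1248/25)v^2 + (1248/25)v − 16224/25)
  −5v^3 − 17v^2 − 43v − 286 = ((125/1248)v + 275/624)(−(1248/25)v^2 + (1248/25)v − 16224/25) + (0)
Last nonzero remainder: −(1248/25)v^2 + (1248/25)v − 16224/25. Dividing through by −1248/25 gives the monic gcd v^2 − v + 13.

13 − v + v^2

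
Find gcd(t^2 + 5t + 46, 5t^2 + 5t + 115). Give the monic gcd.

Apply the Euclidean algorithm:
  t^2 + 5t + 46 = (1/5)(5t^2 + 5t + 115) + (4t + 23)
  5t^2 + 5t + 115 = ((5/4)t - 95/16)(4t + 23) + (4025/16)
  4t + 23 = ((64/4025)t + 16/175)(4025/16) + (0)
The last nonzero remainder is the constant 4025/16, so the polynomials are coprime and gcd = 1.

1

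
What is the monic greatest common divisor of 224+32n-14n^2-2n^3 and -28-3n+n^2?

Apply the Euclidean algorithm:
  -2n^3-14n^2+32n+224 = (-2n-20)(n^2-3n-28) + (-84n-336)
  n^2-3n-28 = (-(1/84)n+1/12)(-84n-336) + (0)
Last nonzero remainder: -84n-336. Dividing through by -84 gives the monic gcd n+4.

4+n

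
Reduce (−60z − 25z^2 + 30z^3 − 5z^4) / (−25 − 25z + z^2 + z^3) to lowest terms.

(−60z + 35z^2 − 5z^3)/(−25 + z^2)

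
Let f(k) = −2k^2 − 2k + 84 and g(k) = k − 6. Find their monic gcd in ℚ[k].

k − 6

Apply the Euclidean algorithm:
  −2k^2 − 2k + 84 = (−2k − 14)(k − 6) + (0)
The last nonzero remainder k − 6 is already monic.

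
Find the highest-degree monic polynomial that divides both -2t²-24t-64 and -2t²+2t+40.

t+4

Repeated division with remainder:
  -2t²-24t-64 = (-2t²+2t+40) + (-26t-104)
  -2t²+2t+40 = ((1/13)t-5/13)(-26t-104) + (0)
Last nonzero remainder: -26t-104. Dividing through by -26 gives the monic gcd t+4.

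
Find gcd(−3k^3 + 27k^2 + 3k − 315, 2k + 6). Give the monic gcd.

Repeated division with remainder:
  −3k^3 + 27k^2 + 3k − 315 = (−(3/2)k^2 + 18k − 105/2)(2k + 6) + (0)
Last nonzero remainder: 2k + 6. Dividing through by 2 gives the monic gcd k + 3.

k + 3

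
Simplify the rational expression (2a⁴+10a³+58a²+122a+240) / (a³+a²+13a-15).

(2a²+6a+16)/(a-1)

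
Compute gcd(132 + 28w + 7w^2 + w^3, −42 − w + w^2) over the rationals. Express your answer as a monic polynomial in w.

Euclidean algorithm in ℚ[w]:
  w^3 + 7w^2 + 28w + 132 = (w + 8)(w^2 − w − 42) + (78w + 468)
  w^2 − w − 42 = ((1/78)w − 7/78)(78w + 468) + (0)
Last nonzero remainder: 78w + 468. Dividing through by 78 gives the monic gcd w + 6.

6 + w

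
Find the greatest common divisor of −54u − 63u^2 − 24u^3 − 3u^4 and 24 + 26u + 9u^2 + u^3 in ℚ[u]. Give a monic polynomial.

6 + 5u + u^2

Apply the Euclidean algorithm:
  −3u^4 − 24u^3 − 63u^2 − 54u = (−3u + 3)(u^3 + 9u^2 + 26u + 24) + (−12u^2 − 60u − 72)
  u^3 + 9u^2 + 26u + 24 = (−(1/12)u − 1/3)(−12u^2 − 60u − 72) + (0)
Last nonzero remainder: −12u^2 − 60u − 72. Dividing through by −12 gives the monic gcd u^2 + 5u + 6.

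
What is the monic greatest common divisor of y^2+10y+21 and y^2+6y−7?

Repeated division with remainder:
  y^2+10y+21 = (y^2+6y−7) + (4y+28)
  y^2+6y−7 = ((1/4)y−1/4)(4y+28) + (0)
Last nonzero remainder: 4y+28. Dividing through by 4 gives the monic gcd y+7.

y+7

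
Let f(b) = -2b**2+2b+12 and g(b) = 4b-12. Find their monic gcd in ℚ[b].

b-3

Apply the Euclidean algorithm:
  -2b**2+2b+12 = (-(1/2)b-1)(4b-12) + (0)
Last nonzero remainder: 4b-12. Dividing through by 4 gives the monic gcd b-3.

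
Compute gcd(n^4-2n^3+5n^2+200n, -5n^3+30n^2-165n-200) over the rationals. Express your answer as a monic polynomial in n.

Repeated division with remainder:
  n^4-2n^3+5n^2+200n = (-(1/5)n-4/5)(-5n^3+30n^2-165n-200) + (-4n^2+28n-160)
  -5n^3+30n^2-165n-200 = ((5/4)n+5/4)(-4n^2+28n-160) + (0)
Last nonzero remainder: -4n^2+28n-160. Dividing through by -4 gives the monic gcd n^2-7n+40.

n^2-7n+40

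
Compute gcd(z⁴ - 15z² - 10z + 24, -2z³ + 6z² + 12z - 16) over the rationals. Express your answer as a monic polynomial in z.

z³ - 3z² - 6z + 8

Repeated division with remainder:
  z⁴ - 15z² - 10z + 24 = (-(1/2)z - 3/2)(-2z³ + 6z² + 12z - 16) + (0)
Last nonzero remainder: -2z³ + 6z² + 12z - 16. Dividing through by -2 gives the monic gcd z³ - 3z² - 6z + 8.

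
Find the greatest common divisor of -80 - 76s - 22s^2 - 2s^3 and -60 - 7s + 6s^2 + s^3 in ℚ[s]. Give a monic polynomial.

20 + 9s + s^2

By polynomial division,
  -2s^3 - 22s^2 - 76s - 80 = (-2)(s^3 + 6s^2 - 7s - 60) + (-10s^2 - 90s - 200)
  s^3 + 6s^2 - 7s - 60 = (-(1/10)s + 3/10)(-10s^2 - 90s - 200) + (0)
Last nonzero remainder: -10s^2 - 90s - 200. Dividing through by -10 gives the monic gcd s^2 + 9s + 20.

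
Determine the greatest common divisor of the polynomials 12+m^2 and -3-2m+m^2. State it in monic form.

Euclidean algorithm in ℚ[m]:
  m^2+12 = (m^2-2m-3) + (2m+15)
  m^2-2m-3 = ((1/2)m-19/4)(2m+15) + (273/4)
  2m+15 = ((8/273)m+20/91)(273/4) + (0)
The last nonzero remainder is the constant 273/4, so the polynomials are coprime and gcd = 1.

1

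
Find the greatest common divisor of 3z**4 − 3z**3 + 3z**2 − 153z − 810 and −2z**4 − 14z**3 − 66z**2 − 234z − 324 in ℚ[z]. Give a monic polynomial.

Apply the Euclidean algorithm:
  3z**4 − 3z**3 + 3z**2 − 153z − 810 = (−3/2)(−2z**4 − 14z**3 − 66z**2 − 234z − 324) + (−24z**3 − 96z**2 − 504z − 1296)
  −2z**4 − 14z**3 − 66z**2 − 234z − 324 = ((1/12)z + 1/4)(−24z**3 − 96z**2 − 504z − 1296) + (0)
Last nonzero remainder: −24z**3 − 96z**2 − 504z − 1296. Dividing through by −24 gives the monic gcd z**3 + 4z**2 + 21z + 54.

z**3 + 4z**2 + 21z + 54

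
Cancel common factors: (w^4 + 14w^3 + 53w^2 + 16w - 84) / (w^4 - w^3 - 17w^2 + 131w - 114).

Repeated division with remainder:
  w^4 + 14w^3 + 53w^2 + 16w - 84 = (w^4 - w^3 - 17w^2 + 131w - 114) + (15w^3 + 70w^2 - 115w + 30)
  w^4 - w^3 - 17w^2 + 131w - 114 = ((1/15)w - 17/45)(15w^3 + 70w^2 - 115w + 30) + ((154/9)w^2 + (770/9)w - 308/3)
  15w^3 + 70w^2 - 115w + 30 = ((135/154)w - 45/154)((154/9)w^2 + (770/9)w - 308/3) + (0)
Last nonzero remainder: (154/9)w^2 + (770/9)w - 308/3. Dividing through by 154/9 gives the monic gcd w^2 + 5w - 6.
Cancel w^2 + 5w - 6 from numerator and denominator to get the reduced form.

(w^2 + 9w + 14)/(w^2 - 6w + 19)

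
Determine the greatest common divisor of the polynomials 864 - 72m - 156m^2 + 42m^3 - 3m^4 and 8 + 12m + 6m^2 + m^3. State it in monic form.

Apply the Euclidean algorithm:
  -3m^4 + 42m^3 - 156m^2 - 72m + 864 = (-3m + 60)(m^3 + 6m^2 + 12m + 8) + (-480m^2 - 768m + 384)
  m^3 + 6m^2 + 12m + 8 = (-(1/480)m - 11/1200)(-480m^2 - 768m + 384) + ((144/25)m + 288/25)
  -480m^2 - 768m + 384 = (-(250/3)m + 100/3)((144/25)m + 288/25) + (0)
Last nonzero remainder: (144/25)m + 288/25. Dividing through by 144/25 gives the monic gcd m + 2.

2 + m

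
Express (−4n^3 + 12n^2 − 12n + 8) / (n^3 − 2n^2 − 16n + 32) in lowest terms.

Repeated division with remainder:
  −4n^3 + 12n^2 − 12n + 8 = (−4)(n^3 − 2n^2 − 16n + 32) + (4n^2 − 76n + 136)
  n^3 − 2n^2 − 16n + 32 = ((1/4)n + 17/4)(4n^2 − 76n + 136) + (273n − 546)
  4n^2 − 76n + 136 = ((4/273)n − 68/273)(273n − 546) + (0)
Last nonzero remainder: 273n − 546. Dividing through by 273 gives the monic gcd n − 2.
Cancel n − 2 from numerator and denominator to get the reduced form.

(−4n^2 + 4n − 4)/(n^2 − 16)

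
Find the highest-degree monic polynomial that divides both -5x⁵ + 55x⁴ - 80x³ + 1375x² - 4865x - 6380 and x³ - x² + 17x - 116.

Repeated division with remainder:
  -5x⁵ + 55x⁴ - 80x³ + 1375x² - 4865x - 6380 = (-5x² + 50x + 55)(x³ - x² + 17x - 116) + (0)
The last nonzero remainder x³ - x² + 17x - 116 is already monic.

x³ - x² + 17x - 116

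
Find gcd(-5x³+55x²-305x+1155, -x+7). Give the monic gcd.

x-7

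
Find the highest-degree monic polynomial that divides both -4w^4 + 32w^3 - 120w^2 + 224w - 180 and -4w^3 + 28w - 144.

w^2 - 4w + 9

Euclidean algorithm in ℚ[w]:
  -4w^4 + 32w^3 - 120w^2 + 224w - 180 = (w - 8)(-4w^3 + 28w - 144) + (-148w^2 + 592w - 1332)
  -4w^3 + 28w - 144 = ((1/37)w + 4/37)(-148w^2 + 592w - 1332) + (0)
Last nonzero remainder: -148w^2 + 592w - 1332. Dividing through by -148 gives the monic gcd w^2 - 4w + 9.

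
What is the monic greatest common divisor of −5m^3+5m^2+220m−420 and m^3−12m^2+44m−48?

m^2−8m+12

By polynomial division,
  −5m^3+5m^2+220m−420 = (−5)(m^3−12m^2+44m−48) + (−55m^2+440m−660)
  m^3−12m^2+44m−48 = (−(1/55)m+4/55)(−55m^2+440m−660) + (0)
Last nonzero remainder: −55m^2+440m−660. Dividing through by −55 gives the monic gcd m^2−8m+12.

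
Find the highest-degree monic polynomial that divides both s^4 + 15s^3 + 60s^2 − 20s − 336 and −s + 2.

s − 2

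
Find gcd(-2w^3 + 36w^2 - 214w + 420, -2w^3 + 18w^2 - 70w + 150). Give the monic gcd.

Euclidean algorithm in ℚ[w]:
  -2w^3 + 36w^2 - 214w + 420 = (-2w^3 + 18w^2 - 70w + 150) + (18w^2 - 144w + 270)
  -2w^3 + 18w^2 - 70w + 150 = (-(1/9)w + 1/9)(18w^2 - 144w + 270) + (-24w + 120)
  18w^2 - 144w + 270 = (-(3/4)w + 9/4)(-24w + 120) + (0)
Last nonzero remainder: -24w + 120. Dividing through by -24 gives the monic gcd w - 5.

w - 5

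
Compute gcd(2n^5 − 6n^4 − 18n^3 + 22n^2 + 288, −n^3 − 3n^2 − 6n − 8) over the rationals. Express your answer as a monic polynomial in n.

n^2 + n + 4

By polynomial division,
  2n^5 − 6n^4 − 18n^3 + 22n^2 + 288 = (−2n^2 + 12n − 6)(−n^3 − 3n^2 − 6n − 8) + (60n^2 + 60n + 240)
  −n^3 − 3n^2 − 6n − 8 = (−(1/60)n − 1/30)(60n^2 + 60n + 240) + (0)
Last nonzero remainder: 60n^2 + 60n + 240. Dividing through by 60 gives the monic gcd n^2 + n + 4.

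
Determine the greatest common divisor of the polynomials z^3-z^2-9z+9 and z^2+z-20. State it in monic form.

1

By polynomial division,
  z^3-z^2-9z+9 = (z-2)(z^2+z-20) + (13z-31)
  z^2+z-20 = ((1/13)z+44/169)(13z-31) + (-2016/169)
  13z-31 = (-(2197/2016)z+5239/2016)(-2016/169) + (0)
The last nonzero remainder is the constant -2016/169, so the polynomials are coprime and gcd = 1.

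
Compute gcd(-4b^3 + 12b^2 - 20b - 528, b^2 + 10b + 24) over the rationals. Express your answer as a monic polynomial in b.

b + 4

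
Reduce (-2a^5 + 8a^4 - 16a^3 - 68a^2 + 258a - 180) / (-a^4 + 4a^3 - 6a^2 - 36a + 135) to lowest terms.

(2a^2 - 6a + 4)/(a - 3)

Apply the Euclidean algorithm:
  -2a^5 + 8a^4 - 16a^3 - 68a^2 + 258a - 180 = (2a)(-a^4 + 4a^3 - 6a^2 - 36a + 135) + (-4a^3 + 4a^2 - 12a - 180)
  -a^4 + 4a^3 - 6a^2 - 36a + 135 = ((1/4)a - 3/4)(-4a^3 + 4a^2 - 12a - 180) + (0)
Last nonzero remainder: -4a^3 + 4a^2 - 12a - 180. Dividing through by -4 gives the monic gcd a^3 - a^2 + 3a + 45.
Cancel a^3 - a^2 + 3a + 45 from numerator and denominator to get the reduced form.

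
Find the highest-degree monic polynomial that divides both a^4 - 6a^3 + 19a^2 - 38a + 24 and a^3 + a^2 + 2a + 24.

a^2 - 2a + 8

Euclidean algorithm in ℚ[a]:
  a^4 - 6a^3 + 19a^2 - 38a + 24 = (a - 7)(a^3 + a^2 + 2a + 24) + (24a^2 - 48a + 192)
  a^3 + a^2 + 2a + 24 = ((1/24)a + 1/8)(24a^2 - 48a + 192) + (0)
Last nonzero remainder: 24a^2 - 48a + 192. Dividing through by 24 gives the monic gcd a^2 - 2a + 8.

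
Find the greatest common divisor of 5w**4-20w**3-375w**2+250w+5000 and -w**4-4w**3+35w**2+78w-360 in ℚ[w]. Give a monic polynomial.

w**2+w-20

Apply the Euclidean algorithm:
  5w**4-20w**3-375w**2+250w+5000 = (-5)(-w**4-4w**3+35w**2+78w-360) + (-40w**3-200w**2+640w+3200)
  -w**4-4w**3+35w**2+78w-360 = ((1/40)w-1/40)(-40w**3-200w**2+640w+3200) + (14w**2+14w-280)
  -40w**3-200w**2+640w+3200 = (-(20/7)w-80/7)(14w**2+14w-280) + (0)
Last nonzero remainder: 14w**2+14w-280. Dividing through by 14 gives the monic gcd w**2+w-20.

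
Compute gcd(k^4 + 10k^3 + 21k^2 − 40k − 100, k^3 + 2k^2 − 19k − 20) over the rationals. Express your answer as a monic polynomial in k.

k + 5

Repeated division with remainder:
  k^4 + 10k^3 + 21k^2 − 40k − 100 = (k + 8)(k^3 + 2k^2 − 19k − 20) + (24k^2 + 132k + 60)
  k^3 + 2k^2 − 19k − 20 = ((1/24)k − 7/48)(24k^2 + 132k + 60) + (−(9/4)k − 45/4)
  24k^2 + 132k + 60 = (−(32/3)k − 16/3)(−(9/4)k − 45/4) + (0)
Last nonzero remainder: −(9/4)k − 45/4. Dividing through by −9/4 gives the monic gcd k + 5.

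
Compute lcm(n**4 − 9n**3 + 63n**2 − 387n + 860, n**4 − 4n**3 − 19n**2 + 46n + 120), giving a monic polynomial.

n**6 − 4n**5 + 24n**4 − 126n**3 − 697n**2 + 1978n + 5160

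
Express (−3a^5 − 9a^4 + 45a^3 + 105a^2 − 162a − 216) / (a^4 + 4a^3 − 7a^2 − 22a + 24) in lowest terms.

(−3a^2 + 6a + 9)/(a − 1)

Apply the Euclidean algorithm:
  −3a^5 − 9a^4 + 45a^3 + 105a^2 − 162a − 216 = (−3a + 3)(a^4 + 4a^3 − 7a^2 − 22a + 24) + (12a^3 + 60a^2 − 24a − 288)
  a^4 + 4a^3 − 7a^2 − 22a + 24 = ((1/12)a − 1/12)(12a^3 + 60a^2 − 24a − 288) + (0)
Last nonzero remainder: 12a^3 + 60a^2 − 24a − 288. Dividing through by 12 gives the monic gcd a^3 + 5a^2 − 2a − 24.
Cancel a^3 + 5a^2 − 2a − 24 from numerator and denominator to get the reduced form.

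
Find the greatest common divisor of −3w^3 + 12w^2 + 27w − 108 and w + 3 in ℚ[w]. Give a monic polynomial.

Euclidean algorithm in ℚ[w]:
  −3w^3 + 12w^2 + 27w − 108 = (−3w^2 + 21w − 36)(w + 3) + (0)
The last nonzero remainder w + 3 is already monic.

w + 3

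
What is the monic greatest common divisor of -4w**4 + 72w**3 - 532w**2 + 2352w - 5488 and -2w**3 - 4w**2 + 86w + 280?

w - 7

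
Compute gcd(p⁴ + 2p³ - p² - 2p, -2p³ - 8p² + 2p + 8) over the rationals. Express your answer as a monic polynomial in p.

Euclidean algorithm in ℚ[p]:
  p⁴ + 2p³ - p² - 2p = (-(1/2)p + 1)(-2p³ - 8p² + 2p + 8) + (8p² - 8)
  -2p³ - 8p² + 2p + 8 = (-(1/4)p - 1)(8p² - 8) + (0)
Last nonzero remainder: 8p² - 8. Dividing through by 8 gives the monic gcd p² - 1.

p² - 1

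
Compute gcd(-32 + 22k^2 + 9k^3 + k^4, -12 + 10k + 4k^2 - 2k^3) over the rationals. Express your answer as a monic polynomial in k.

Repeated division with remainder:
  k^4 + 9k^3 + 22k^2 - 32 = (-(1/2)k - 11/2)(-2k^3 + 4k^2 + 10k - 12) + (49k^2 + 49k - 98)
  -2k^3 + 4k^2 + 10k - 12 = (-(2/49)k + 6/49)(49k^2 + 49k - 98) + (0)
Last nonzero remainder: 49k^2 + 49k - 98. Dividing through by 49 gives the monic gcd k^2 + k - 2.

-2 + k + k^2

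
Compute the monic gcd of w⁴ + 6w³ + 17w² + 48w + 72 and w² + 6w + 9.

By polynomial division,
  w⁴ + 6w³ + 17w² + 48w + 72 = (w² + 8)(w² + 6w + 9) + (0)
The last nonzero remainder w² + 6w + 9 is already monic.

w² + 6w + 9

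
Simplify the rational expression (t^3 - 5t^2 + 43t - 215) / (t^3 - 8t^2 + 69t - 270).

By polynomial division,
  t^3 - 5t^2 + 43t - 215 = (t^3 - 8t^2 + 69t - 270) + (3t^2 - 26t + 55)
  t^3 - 8t^2 + 69t - 270 = ((1/3)t + 2/9)(3t^2 - 26t + 55) + ((508/9)t - 2540/9)
  3t^2 - 26t + 55 = ((27/508)t - 99/508)((508/9)t - 2540/9) + (0)
Last nonzero remainder: (508/9)t - 2540/9. Dividing through by 508/9 gives the monic gcd t - 5.
Cancel t - 5 from numerator and denominator to get the reduced form.

(t^2 + 43)/(t^2 - 3t + 54)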